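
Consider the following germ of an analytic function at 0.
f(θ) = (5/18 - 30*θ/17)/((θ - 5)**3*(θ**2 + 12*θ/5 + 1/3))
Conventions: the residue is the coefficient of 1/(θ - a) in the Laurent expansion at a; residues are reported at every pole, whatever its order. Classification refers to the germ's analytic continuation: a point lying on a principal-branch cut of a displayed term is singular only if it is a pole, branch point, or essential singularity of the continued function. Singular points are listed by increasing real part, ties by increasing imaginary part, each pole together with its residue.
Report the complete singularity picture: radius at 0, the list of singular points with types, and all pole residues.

Radius of convergence at 0: 6/5 - (1/15)*sqrt(249).
At -6/5 - (1/15)*sqrt(249): a pole of order 1; residue 204269/119418880 + (2253861/9911767040)*sqrt(249).
At -6/5 + (1/15)*sqrt(249): a pole of order 1; residue 204269/119418880 - (2253861/9911767040)*sqrt(249).
At 5: a pole of order 3; residue -204269/59709440.

Denominator factor (θ - 5)^3: pole of order 3 at 5, modulus 5.
Denominator factor (θ**2 + 12*θ/5 + 1/3): discriminant 332/75, real irrational roots -6/5 + (1/15)*sqrt(249) and -6/5 - (1/15)*sqrt(249); poles of order 1, moduli 6/5 - (1/15)*sqrt(249) and 6/5 + (1/15)*sqrt(249).
The radius of convergence is the smallest modulus among the singular points: 6/5 - (1/15)*sqrt(249).
The factor θ**2 + 12*θ/5 + 1/3 splits as (θ - a)(θ - a') with a = -6/5 - (1/15)*sqrt(249), a' = -6/5 + (1/15)*sqrt(249). At the order-1 pole a set g(θ) = (θ - a)*f(θ) = [(5/18 - 30*θ/17)/(θ - 5)**3] / (θ - a').
Simple pole: residue = g(a) at a = -6/5 - (1/15)*sqrt(249), which is 204269/119418880 + (2253861/9911767040)*sqrt(249).
The factor θ**2 + 12*θ/5 + 1/3 splits as (θ - a)(θ - a') with a = -6/5 + (1/15)*sqrt(249), a' = -6/5 - (1/15)*sqrt(249). At the order-1 pole a set g(θ) = (θ - a)*f(θ) = [(5/18 - 30*θ/17)/(θ - 5)**3] / (θ - a').
Simple pole: residue = g(a) at a = -6/5 + (1/15)*sqrt(249), which is 204269/119418880 - (2253861/9911767040)*sqrt(249).
At the order-3 pole 5 set g(θ) = (θ - (5))^3*f(θ) = (5/18 - 30*θ/17)/(θ**2 + 12*θ/5 + 1/3).
Order-3 pole: residue = g''(a)/2; g''(5) = -204269/29854720, so the residue is -204269/59709440.
List the singular points by increasing real part (a conjugate pair: the negative imaginary part first).


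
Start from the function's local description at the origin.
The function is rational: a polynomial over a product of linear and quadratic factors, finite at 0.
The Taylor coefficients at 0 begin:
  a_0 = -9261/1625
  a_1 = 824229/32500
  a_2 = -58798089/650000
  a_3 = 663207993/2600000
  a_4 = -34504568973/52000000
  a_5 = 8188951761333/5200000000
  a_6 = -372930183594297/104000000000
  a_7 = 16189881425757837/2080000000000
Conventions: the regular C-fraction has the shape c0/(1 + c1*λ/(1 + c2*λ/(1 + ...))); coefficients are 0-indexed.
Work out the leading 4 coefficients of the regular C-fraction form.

The regular C-fraction coefficients are [-9261/1625, 89/20, -393/445, 527626/174885].

Taylor coefficients (read off): a_0 = -9261/1625, a_1 = 824229/32500, a_2 = -58798089/650000, a_3 = 663207993/2600000.
c0 = a_0 = -9261/1625. Peel one level at a time: if S = 1 + c*λ/S' with S'(0) = 1, then c is the λ-coefficient of S and S' = c*λ/(S - 1).
S_1 = c0/f = 1 + (89/20)*λ + (393/100)*λ^2 + ...; c1 = 89/20.
S_2 = c1*λ/(S_1 - 1) = 1 + (-393/445)*λ + (527626/198025)*λ^2 + ...; c2 = -393/445.
S_3 = c2*λ/(S_2 - 1) = 1 + (527626/174885)*λ + ...; c3 = 527626/174885.


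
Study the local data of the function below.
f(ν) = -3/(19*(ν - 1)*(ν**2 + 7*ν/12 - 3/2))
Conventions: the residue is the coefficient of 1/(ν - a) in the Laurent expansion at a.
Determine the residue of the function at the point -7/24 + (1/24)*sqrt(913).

The residue is 18/19 + (558/17347)*sqrt(913).

The factor ν**2 + 7*ν/12 - 3/2 splits as (ν - a)(ν - a') with a = -7/24 + (1/24)*sqrt(913), a' = -7/24 - (1/24)*sqrt(913). At the order-1 pole a set g(ν) = (ν - a)*f(ν) = [-3/(19*(ν - 1))] / (ν - a').
Simple pole: residue = g(a) at a = -7/24 + (1/24)*sqrt(913), which is 18/19 + (558/17347)*sqrt(913).


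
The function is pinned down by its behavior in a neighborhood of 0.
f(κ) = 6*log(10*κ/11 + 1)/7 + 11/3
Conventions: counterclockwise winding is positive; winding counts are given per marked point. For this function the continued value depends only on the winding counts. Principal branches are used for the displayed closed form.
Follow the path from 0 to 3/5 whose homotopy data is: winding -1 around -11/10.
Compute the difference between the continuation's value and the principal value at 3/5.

Continued minus principal equals -(12/7)*pi*i.

The rational part is single-valued and drops out of the difference; each branch term changes only by its own monodromy.
(6/7)*log(1 - κ/(-11/10)): each positive loop around -11/10 adds 2*pi*i to the log, so winding -1 contributes (6/7)*(-1)*2*pi*i = -(12/7)*pi*i.
Summing the contributions at κ = 3/5 gives -(12/7)*pi*i.


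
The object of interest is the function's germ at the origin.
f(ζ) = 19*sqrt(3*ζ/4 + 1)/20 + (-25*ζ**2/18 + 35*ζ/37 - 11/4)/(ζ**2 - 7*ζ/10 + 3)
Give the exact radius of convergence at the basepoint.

The radius of convergence is 4/3.

Denominator factor (ζ**2 - 7*ζ/10 + 3): discriminant -1151/100, complex-conjugate roots (7/20) + ((1/20)*sqrt(1151))*i and (7/20) - ((1/20)*sqrt(1151))*i; poles of order 1, moduli sqrt(3) and sqrt(3).
Branch term (19/20)*sqrt(1 - ζ/(-4/3)): its argument vanishes at ζ = -4/3, a square-root branch point, modulus 4/3.
The radius of convergence is the smallest modulus among the singular points: 4/3.


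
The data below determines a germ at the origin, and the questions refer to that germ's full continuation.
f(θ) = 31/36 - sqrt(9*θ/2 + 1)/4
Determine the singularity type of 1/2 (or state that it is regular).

There is no denominator, hence no pole anywhere.
Branch term sqrt(1 - θ/(-2/9)): argument at 1/2 is 13/4, nonzero, so 1/2 is not its branch point (a point on a principal cut is still regular for the continued germ).
So the germ continues analytically to 1/2.

The point is a regular point.


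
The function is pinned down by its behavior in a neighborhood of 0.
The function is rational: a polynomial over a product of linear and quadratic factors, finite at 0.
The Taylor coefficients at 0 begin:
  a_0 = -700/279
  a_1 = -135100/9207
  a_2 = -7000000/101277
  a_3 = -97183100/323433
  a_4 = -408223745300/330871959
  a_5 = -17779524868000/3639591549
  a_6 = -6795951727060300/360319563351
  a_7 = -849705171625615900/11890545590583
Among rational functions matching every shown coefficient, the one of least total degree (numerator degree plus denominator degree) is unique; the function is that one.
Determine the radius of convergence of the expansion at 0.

No rational of total degree below 4 reproduces all 8 coefficients; solving the [0/4] Pade equations on them gives f(ε) = -7/(31*(ε - 3/10)**2*(ε**2 + 9*ε/11 + 1)), whose expansion matches every shown term.
Denominator factor (ε**2 + 9*ε/11 + 1): discriminant -403/121, complex-conjugate roots (-9/22) + ((1/22)*sqrt(403))*i and (-9/22) - ((1/22)*sqrt(403))*i; poles of order 1, moduli 1 and 1.
Denominator factor (ε - 3/10)^2: pole of order 2 at 3/10, modulus 3/10.
The radius of convergence is the smallest modulus among the singular points: 3/10.

The radius of convergence is 3/10.


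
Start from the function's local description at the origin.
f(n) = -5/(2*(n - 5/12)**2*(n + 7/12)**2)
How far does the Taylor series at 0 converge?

Denominator factor (n - 5/12)^2: pole of order 2 at 5/12, modulus 5/12.
Denominator factor (n + 7/12)^2: pole of order 2 at -7/12, modulus 7/12.
The radius of convergence is the smallest modulus among the singular points: 5/12.

The radius of convergence is 5/12.


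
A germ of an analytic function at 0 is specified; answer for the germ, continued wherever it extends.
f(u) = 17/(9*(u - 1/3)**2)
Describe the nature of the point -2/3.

The point is a regular point.

Denominator factors: u - 1/3 = -1 at u = -2/3 — none vanishes.
So the germ continues analytically to -2/3.


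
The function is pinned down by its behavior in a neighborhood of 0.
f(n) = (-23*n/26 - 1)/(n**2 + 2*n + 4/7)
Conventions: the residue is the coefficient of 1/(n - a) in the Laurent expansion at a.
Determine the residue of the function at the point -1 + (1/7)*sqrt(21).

The factor n**2 + 2*n + 4/7 splits as (n - a)(n - a') with a = -1 + (1/7)*sqrt(21), a' = -1 - (1/7)*sqrt(21). At the order-1 pole a set g(n) = (n - a)*f(n) = [-23*n/26 - 1] / (n - a').
Simple pole: residue = g(a) at a = -1 + (1/7)*sqrt(21), which is -23/52 - (1/52)*sqrt(21).

The residue is -23/52 - (1/52)*sqrt(21).


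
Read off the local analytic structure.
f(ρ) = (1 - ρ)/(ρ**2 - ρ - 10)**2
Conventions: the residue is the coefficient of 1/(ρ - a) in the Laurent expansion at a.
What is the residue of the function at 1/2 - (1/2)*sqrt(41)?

The residue is (1/1681)*sqrt(41).

The factor ρ**2 - ρ - 10 splits as (ρ - a)(ρ - a') with a = 1/2 - (1/2)*sqrt(41), a' = 1/2 + (1/2)*sqrt(41). At the order-2 pole a set g(ρ) = (ρ - a)^2*f(ρ) = [1 - ρ] / (ρ - a')^2.
Order-2 pole: residue = g'(a); g'(1/2 - (1/2)*sqrt(41)) = (1/1681)*sqrt(41), so the residue is (1/1681)*sqrt(41).


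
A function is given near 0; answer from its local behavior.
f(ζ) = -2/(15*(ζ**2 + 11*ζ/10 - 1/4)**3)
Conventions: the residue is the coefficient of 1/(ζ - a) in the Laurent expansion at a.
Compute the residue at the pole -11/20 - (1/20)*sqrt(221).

The residue is (80000/10793861)*sqrt(221).

The factor ζ**2 + 11*ζ/10 - 1/4 splits as (ζ - a)(ζ - a') with a = -11/20 - (1/20)*sqrt(221), a' = -11/20 + (1/20)*sqrt(221). At the order-3 pole a set g(ζ) = (ζ - a)^3*f(ζ) = [-2/15] / (ζ - a')^3.
Order-3 pole: residue = g''(a)/2; g''(-11/20 - (1/20)*sqrt(221)) = (160000/10793861)*sqrt(221), so the residue is (80000/10793861)*sqrt(221).


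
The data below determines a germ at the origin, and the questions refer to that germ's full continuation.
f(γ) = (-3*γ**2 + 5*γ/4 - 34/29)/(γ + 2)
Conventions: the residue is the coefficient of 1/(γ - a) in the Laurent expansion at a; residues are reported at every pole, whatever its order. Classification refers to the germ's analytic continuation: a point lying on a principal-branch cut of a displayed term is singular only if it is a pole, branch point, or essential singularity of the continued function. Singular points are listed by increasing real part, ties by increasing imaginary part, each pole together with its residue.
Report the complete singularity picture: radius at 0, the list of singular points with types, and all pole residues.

Radius of convergence at 0: 2.
At -2: a pole of order 1; residue -909/58.

Denominator factor (γ + 2): pole of order 1 at -2, modulus 2.
The radius of convergence is the smallest modulus among the singular points: 2.
At the order-1 pole -2 set g(γ) = (γ - (-2))*f(γ) = -3*γ**2 + 5*γ/4 - 34/29.
Simple pole: residue = g(a) at a = -2, which is -909/58.


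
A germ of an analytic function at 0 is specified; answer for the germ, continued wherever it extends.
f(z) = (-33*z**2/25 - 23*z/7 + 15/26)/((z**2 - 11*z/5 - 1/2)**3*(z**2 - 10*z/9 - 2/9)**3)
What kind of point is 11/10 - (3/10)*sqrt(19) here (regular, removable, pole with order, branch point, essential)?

The denominator factor z**2 - 11*z/5 - 1/2 vanishes at 11/10 - (3/10)*sqrt(19) and appears to the power 3; the numerator there equals -391969/56875 + (8124/4375)*sqrt(19), nonzero, and no other factor vanishes.
Hence a pole whose order is the multiplicity, 3.

The point is a pole of order 3.


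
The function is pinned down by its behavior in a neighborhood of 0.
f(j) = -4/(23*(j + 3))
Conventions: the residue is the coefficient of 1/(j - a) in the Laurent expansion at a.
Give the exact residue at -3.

The residue is -4/23.

At the order-1 pole -3 set g(j) = (j - (-3))*f(j) = -4/23.
Simple pole: residue = g(a) at a = -3, which is -4/23.


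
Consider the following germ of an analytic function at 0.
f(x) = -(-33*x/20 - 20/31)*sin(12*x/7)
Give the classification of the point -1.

The point is a regular point.

There is no denominator, hence no pole anywhere.
The factor -sin(12*x/7) is entire.
So the germ continues analytically to -1.


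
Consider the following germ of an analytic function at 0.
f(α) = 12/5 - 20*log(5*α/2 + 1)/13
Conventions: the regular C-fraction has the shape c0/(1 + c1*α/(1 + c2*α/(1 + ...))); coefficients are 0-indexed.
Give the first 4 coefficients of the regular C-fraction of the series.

Taylor coefficients (expand at 0): a_0 = 12/5, a_1 = -50/13, a_2 = 125/26, a_3 = -625/78.
c0 = a_0 = 12/5. Peel one level at a time: if S = 1 + c*α/S' with S'(0) = 1, then c is the α-coefficient of S and S' = c*α/(S - 1).
S_1 = c0/f = 1 + (125/78)*α + (6875/12168)*α^2 + ...; c1 = 125/78.
S_2 = c1*α/(S_1 - 1) = 1 + (-55/156)*α + (-25/48)*α^2 + ...; c2 = -55/156.
S_3 = c2*α/(S_2 - 1) = 1 + (-65/44)*α + ...; c3 = -65/44.

The regular C-fraction coefficients are [12/5, 125/78, -55/156, -65/44].


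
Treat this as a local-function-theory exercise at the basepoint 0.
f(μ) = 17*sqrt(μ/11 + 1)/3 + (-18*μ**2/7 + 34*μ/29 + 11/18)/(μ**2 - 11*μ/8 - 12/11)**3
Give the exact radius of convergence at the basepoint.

The radius of convergence is -11/16 + (1/176)*sqrt(48433).

Denominator factor (μ**2 - 11*μ/8 - 12/11)^3: discriminant 4403/704, real irrational roots 11/16 + (1/176)*sqrt(48433) and 11/16 - (1/176)*sqrt(48433); poles of order 3, moduli 11/16 + (1/176)*sqrt(48433) and -11/16 + (1/176)*sqrt(48433).
Branch term (17/3)*sqrt(1 - μ/(-11)): its argument vanishes at μ = -11, a square-root branch point, modulus 11.
The radius of convergence is the smallest modulus among the singular points: -11/16 + (1/176)*sqrt(48433).


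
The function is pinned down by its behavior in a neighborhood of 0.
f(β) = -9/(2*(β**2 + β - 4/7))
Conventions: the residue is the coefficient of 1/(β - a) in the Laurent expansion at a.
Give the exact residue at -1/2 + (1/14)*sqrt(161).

The residue is -(9/46)*sqrt(161).

The factor β**2 + β - 4/7 splits as (β - a)(β - a') with a = -1/2 + (1/14)*sqrt(161), a' = -1/2 - (1/14)*sqrt(161). At the order-1 pole a set g(β) = (β - a)*f(β) = [-9/2] / (β - a').
Simple pole: residue = g(a) at a = -1/2 + (1/14)*sqrt(161), which is -(9/46)*sqrt(161).


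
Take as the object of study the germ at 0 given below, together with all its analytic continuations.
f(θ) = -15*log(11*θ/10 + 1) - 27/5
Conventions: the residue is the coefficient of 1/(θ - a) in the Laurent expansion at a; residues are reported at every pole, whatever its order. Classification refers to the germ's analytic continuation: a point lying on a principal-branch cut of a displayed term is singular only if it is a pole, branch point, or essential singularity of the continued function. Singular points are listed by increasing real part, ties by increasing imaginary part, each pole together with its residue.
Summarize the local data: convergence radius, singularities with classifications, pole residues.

Radius of convergence at 0: 10/11.
At -10/11: a logarithmic branch point.

Branch term (-15)*log(1 - θ/(-10/11)): its argument vanishes at θ = -10/11, a logarithmic branch point, modulus 10/11.
The radius of convergence is the smallest modulus among the singular points: 10/11.


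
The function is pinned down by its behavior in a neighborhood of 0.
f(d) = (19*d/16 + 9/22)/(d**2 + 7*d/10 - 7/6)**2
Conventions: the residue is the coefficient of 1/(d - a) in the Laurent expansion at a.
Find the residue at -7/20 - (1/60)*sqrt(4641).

The factor d**2 + 7*d/10 - 7/6 splits as (d - a)(d - a') with a = -7/20 - (1/60)*sqrt(4641), a' = -7/20 + (1/60)*sqrt(4641). At the order-2 pole a set g(d) = (d - a)^2*f(d) = [19*d/16 + 9/22] / (d - a')^2.
Order-2 pole: residue = g'(a); g'(-7/20 - (1/60)*sqrt(4641)) = -(1725/105301196)*sqrt(4641), so the residue is -(1725/105301196)*sqrt(4641).

The residue is -(1725/105301196)*sqrt(4641).


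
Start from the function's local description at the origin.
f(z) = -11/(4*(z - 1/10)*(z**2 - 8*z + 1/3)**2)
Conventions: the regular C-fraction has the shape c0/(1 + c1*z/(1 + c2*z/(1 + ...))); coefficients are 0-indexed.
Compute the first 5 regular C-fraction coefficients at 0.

Taylor coefficients (expand at 0): a_0 = 495/2, a_1 = 14355, a_2 = 569745, a_3 = 19276290, a_4 = 1196420445/2.
c0 = a_0 = 495/2. Peel one level at a time: if S = 1 + c*z/S' with S'(0) = 1, then c is the z-coefficient of S and S' = c*z/(S - 1).
S_1 = c0/f = 1 + (-58)*z + (1062)*z^2 + ...; c1 = -58.
S_2 = c1*z/(S_1 - 1) = 1 + (531/29)*z + (195483/841)*z^2 + ...; c2 = 531/29.
S_3 = c2*z/(S_2 - 1) = 1 + (-65161/5133)*z + (1890581/62658)*z^2 + ...; c3 = -65161/5133.
S_4 = c3*z/(S_3 - 1) = 1 + (54826849/23066994)*z + ...; c4 = 54826849/23066994.

The regular C-fraction coefficients are [495/2, -58, 531/29, -65161/5133, 54826849/23066994].


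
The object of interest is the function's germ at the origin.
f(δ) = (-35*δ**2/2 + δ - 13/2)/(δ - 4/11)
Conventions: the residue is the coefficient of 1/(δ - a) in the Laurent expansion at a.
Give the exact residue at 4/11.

The residue is -2045/242.

At the order-1 pole 4/11 set g(δ) = (δ - (4/11))*f(δ) = -35*δ**2/2 + δ - 13/2.
Simple pole: residue = g(a) at a = 4/11, which is -2045/242.


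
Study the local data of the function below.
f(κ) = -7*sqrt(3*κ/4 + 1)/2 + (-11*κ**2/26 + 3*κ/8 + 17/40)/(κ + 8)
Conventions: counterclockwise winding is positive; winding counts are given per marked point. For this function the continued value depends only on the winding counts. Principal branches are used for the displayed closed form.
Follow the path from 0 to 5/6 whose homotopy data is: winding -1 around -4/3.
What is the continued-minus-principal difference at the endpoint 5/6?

Continued minus principal equals (7/4)*sqrt(26).

The rational part is single-valued and drops out of the difference; each branch term changes only by its own monodromy.
(-7/2)*sqrt(1 - κ/(-4/3)): winding -1 is odd, the square root flips sign, contributing -2*(-7/2)*sqrt(1 - (5/6)/(-4/3)) = -2*(-7/2)*sqrt(13/8) = (7/4)*sqrt(26).
Summing the contributions at κ = 5/6 gives (7/4)*sqrt(26).


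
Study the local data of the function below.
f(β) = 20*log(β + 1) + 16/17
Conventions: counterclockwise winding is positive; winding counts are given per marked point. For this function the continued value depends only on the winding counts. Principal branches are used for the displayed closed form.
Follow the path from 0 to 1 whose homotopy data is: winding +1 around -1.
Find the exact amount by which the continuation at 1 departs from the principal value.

The rational part is single-valued and drops out of the difference; each branch term changes only by its own monodromy.
(20)*log(1 - β/(-1)): each positive loop around -1 adds 2*pi*i to the log, so winding +1 contributes (20)*(1)*2*pi*i = (40)*pi*i.
Summing the contributions at β = 1 gives (40)*pi*i.

Continued minus principal equals (40)*pi*i.


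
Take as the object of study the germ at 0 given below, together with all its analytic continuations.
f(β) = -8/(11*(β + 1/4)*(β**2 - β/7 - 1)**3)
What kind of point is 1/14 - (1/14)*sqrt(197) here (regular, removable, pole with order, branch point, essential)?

The point is a pole of order 3.

The denominator factor β**2 - β/7 - 1 vanishes at 1/14 - (1/14)*sqrt(197) and appears to the power 3; the numerator there equals -8/11, nonzero, and no other factor vanishes.
Hence a pole whose order is the multiplicity, 3.


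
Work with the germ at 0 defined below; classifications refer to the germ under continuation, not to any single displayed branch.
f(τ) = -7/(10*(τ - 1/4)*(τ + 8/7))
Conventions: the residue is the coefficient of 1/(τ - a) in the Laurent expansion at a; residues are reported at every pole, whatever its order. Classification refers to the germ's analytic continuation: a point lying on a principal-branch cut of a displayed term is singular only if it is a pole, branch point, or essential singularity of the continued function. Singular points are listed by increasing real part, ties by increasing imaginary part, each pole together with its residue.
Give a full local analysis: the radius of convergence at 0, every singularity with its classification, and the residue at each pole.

Denominator factor (τ + 8/7): pole of order 1 at -8/7, modulus 8/7.
Denominator factor (τ - 1/4): pole of order 1 at 1/4, modulus 1/4.
The radius of convergence is the smallest modulus among the singular points: 1/4.
At the order-1 pole -8/7 set g(τ) = (τ - (-8/7))*f(τ) = -7/(10*(τ - 1/4)).
Simple pole: residue = g(a) at a = -8/7, which is 98/195.
At the order-1 pole 1/4 set g(τ) = (τ - (1/4))*f(τ) = -7/(10*(τ + 8/7)).
Simple pole: residue = g(a) at a = 1/4, which is -98/195.
List the singular points by increasing real part (a conjugate pair: the negative imaginary part first).

Radius of convergence at 0: 1/4.
At -8/7: a pole of order 1; residue 98/195.
At 1/4: a pole of order 1; residue -98/195.


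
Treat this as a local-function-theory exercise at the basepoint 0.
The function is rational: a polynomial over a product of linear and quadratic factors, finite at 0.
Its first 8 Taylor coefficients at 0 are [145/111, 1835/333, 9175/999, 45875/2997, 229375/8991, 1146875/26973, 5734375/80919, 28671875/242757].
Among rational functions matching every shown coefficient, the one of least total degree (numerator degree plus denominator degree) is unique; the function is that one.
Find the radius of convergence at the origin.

The radius of convergence is 3/5.

No rational of total degree below 2 reproduces all 8 coefficients; solving the [1/1] Pade equations on them gives f(r) = (-2*r - 29/37)/(r - 3/5), whose expansion matches every shown term.
Denominator factor (r - 3/5): pole of order 1 at 3/5, modulus 3/5.
The radius of convergence is the smallest modulus among the singular points: 3/5.


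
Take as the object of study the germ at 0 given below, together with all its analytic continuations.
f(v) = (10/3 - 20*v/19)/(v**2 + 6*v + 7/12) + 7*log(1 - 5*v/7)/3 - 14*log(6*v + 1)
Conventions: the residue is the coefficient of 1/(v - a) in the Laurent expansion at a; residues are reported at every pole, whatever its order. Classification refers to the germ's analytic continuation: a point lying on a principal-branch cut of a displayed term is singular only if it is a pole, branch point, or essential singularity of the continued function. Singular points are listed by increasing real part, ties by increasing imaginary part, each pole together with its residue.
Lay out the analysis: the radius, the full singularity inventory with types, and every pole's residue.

Denominator factor (v**2 + 6*v + 7/12): discriminant 101/3, real irrational roots -3 + (1/6)*sqrt(303) and -3 - (1/6)*sqrt(303); poles of order 1, moduli 3 - (1/6)*sqrt(303) and 3 + (1/6)*sqrt(303).
Branch term (7/3)*log(1 - v/(7/5)): its argument vanishes at v = 7/5, a logarithmic branch point, modulus 7/5.
Branch term (-14)*log(1 - v/(-1/6)): its argument vanishes at v = -1/6, a logarithmic branch point, modulus 1/6.
The radius of convergence is the smallest modulus among the singular points: 3 - (1/6)*sqrt(303).
The branch terms are analytic at -3 - (1/6)*sqrt(303) and contribute nothing to the residue; only the rational part matters.
The factor v**2 + 6*v + 7/12 splits as (v - a)(v - a') with a = -3 - (1/6)*sqrt(303), a' = -3 + (1/6)*sqrt(303). At the order-1 pole a set g(v) = (v - a)*(rational part) = [10/3 - 20*v/19] / (v - a').
Simple pole: residue = g(a) at a = -3 - (1/6)*sqrt(303), which is -10/19 - (370/5757)*sqrt(303).
The branch terms are analytic at -3 + (1/6)*sqrt(303) and contribute nothing to the residue; only the rational part matters.
The factor v**2 + 6*v + 7/12 splits as (v - a)(v - a') with a = -3 + (1/6)*sqrt(303), a' = -3 - (1/6)*sqrt(303). At the order-1 pole a set g(v) = (v - a)*(rational part) = [10/3 - 20*v/19] / (v - a').
Simple pole: residue = g(a) at a = -3 + (1/6)*sqrt(303), which is -10/19 + (370/5757)*sqrt(303).
List the singular points by increasing real part (a conjugate pair: the negative imaginary part first).

Radius of convergence at 0: 3 - (1/6)*sqrt(303).
At -3 - (1/6)*sqrt(303): a pole of order 1; residue -10/19 - (370/5757)*sqrt(303).
At -1/6: a logarithmic branch point.
At -3 + (1/6)*sqrt(303): a pole of order 1; residue -10/19 + (370/5757)*sqrt(303).
At 7/5: a logarithmic branch point.


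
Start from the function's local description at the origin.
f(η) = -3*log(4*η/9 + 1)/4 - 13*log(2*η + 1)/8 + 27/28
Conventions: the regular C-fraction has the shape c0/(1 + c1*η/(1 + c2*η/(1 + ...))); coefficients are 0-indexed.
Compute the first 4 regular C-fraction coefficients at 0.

Taylor coefficients (expand at 0): a_0 = 27/28, a_1 = -43/12, a_2 = 359/108, a_3 = -3175/729.
c0 = a_0 = 27/28. Peel one level at a time: if S = 1 + c*η/S' with S'(0) = 1, then c is the η-coefficient of S and S' = c*η/(S - 1).
S_1 = c0/f = 1 + (301/81)*η + (67984/6561)*η^2 + ...; c1 = 301/81.
S_2 = c1*η/(S_1 - 1) = 1 + (-9712/3483)*η + (-159457/449307)*η^2 + ...; c2 = -9712/3483.
S_3 = c2*η/(S_2 - 1) = 1 + (-159457/1252848)*η + ...; c3 = -159457/1252848.

The regular C-fraction coefficients are [27/28, 301/81, -9712/3483, -159457/1252848].


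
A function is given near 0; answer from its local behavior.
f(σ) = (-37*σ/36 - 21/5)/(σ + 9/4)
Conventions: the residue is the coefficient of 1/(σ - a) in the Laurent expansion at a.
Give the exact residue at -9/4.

At the order-1 pole -9/4 set g(σ) = (σ - (-9/4))*f(σ) = -37*σ/36 - 21/5.
Simple pole: residue = g(a) at a = -9/4, which is -151/80.

The residue is -151/80.


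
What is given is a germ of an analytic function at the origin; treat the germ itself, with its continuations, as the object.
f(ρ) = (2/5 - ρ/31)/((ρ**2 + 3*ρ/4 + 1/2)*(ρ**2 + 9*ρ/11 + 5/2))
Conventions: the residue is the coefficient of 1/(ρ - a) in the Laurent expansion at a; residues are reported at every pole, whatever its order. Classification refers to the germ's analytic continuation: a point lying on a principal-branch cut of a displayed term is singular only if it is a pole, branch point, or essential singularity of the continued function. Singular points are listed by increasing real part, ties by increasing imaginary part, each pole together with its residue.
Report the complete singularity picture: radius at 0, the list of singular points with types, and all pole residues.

Radius of convergence at 0: (1/2)*sqrt(2).
At (-9/22) - ((1/22)*sqrt(1129))*i: a pole of order 1; residue (27544/2340655) - ((5345692/2642599495)*sqrt(1129))*i.
At (-9/22) + ((1/22)*sqrt(1129))*i: a pole of order 1; residue (27544/2340655) + ((5345692/2642599495)*sqrt(1129))*i.
At (-3/8) - ((1/8)*sqrt(23))*i: a pole of order 1; residue (-27544/2340655) + ((390280/10767013)*sqrt(23))*i.
At (-3/8) + ((1/8)*sqrt(23))*i: a pole of order 1; residue (-27544/2340655) - ((390280/10767013)*sqrt(23))*i.

Denominator factor (ρ**2 + 3*ρ/4 + 1/2): discriminant -23/16, complex-conjugate roots (-3/8) + ((1/8)*sqrt(23))*i and (-3/8) - ((1/8)*sqrt(23))*i; poles of order 1, moduli (1/2)*sqrt(2) and (1/2)*sqrt(2).
Denominator factor (ρ**2 + 9*ρ/11 + 5/2): discriminant -1129/121, complex-conjugate roots (-9/22) + ((1/22)*sqrt(1129))*i and (-9/22) - ((1/22)*sqrt(1129))*i; poles of order 1, moduli (1/2)*sqrt(10) and (1/2)*sqrt(10).
The radius of convergence is the smallest modulus among the singular points: (1/2)*sqrt(2).
The factor ρ**2 + 9*ρ/11 + 5/2 splits as (ρ - a)(ρ - a') with a = (-9/22) - ((1/22)*sqrt(1129))*i, a' = (-9/22) + ((1/22)*sqrt(1129))*i. At the order-1 pole a set g(ρ) = (ρ - a)*f(ρ) = [(2/5 - ρ/31)/(ρ**2 + 3*ρ/4 + 1/2)] / (ρ - a').
Simple pole: residue = g(a) at a = (-9/22) - ((1/22)*sqrt(1129))*i, which is (27544/2340655) - ((5345692/2642599495)*sqrt(1129))*i.
The factor ρ**2 + 9*ρ/11 + 5/2 splits as (ρ - a)(ρ - a') with a = (-9/22) + ((1/22)*sqrt(1129))*i, a' = (-9/22) - ((1/22)*sqrt(1129))*i. At the order-1 pole a set g(ρ) = (ρ - a)*f(ρ) = [(2/5 - ρ/31)/(ρ**2 + 3*ρ/4 + 1/2)] / (ρ - a').
Simple pole: residue = g(a) at a = (-9/22) + ((1/22)*sqrt(1129))*i, which is (27544/2340655) + ((5345692/2642599495)*sqrt(1129))*i.
The factor ρ**2 + 3*ρ/4 + 1/2 splits as (ρ - a)(ρ - a') with a = (-3/8) - ((1/8)*sqrt(23))*i, a' = (-3/8) + ((1/8)*sqrt(23))*i. At the order-1 pole a set g(ρ) = (ρ - a)*f(ρ) = [(2/5 - ρ/31)/(ρ**2 + 9*ρ/11 + 5/2)] / (ρ - a').
Simple pole: residue = g(a) at a = (-3/8) - ((1/8)*sqrt(23))*i, which is (-27544/2340655) + ((390280/10767013)*sqrt(23))*i.
The factor ρ**2 + 3*ρ/4 + 1/2 splits as (ρ - a)(ρ - a') with a = (-3/8) + ((1/8)*sqrt(23))*i, a' = (-3/8) - ((1/8)*sqrt(23))*i. At the order-1 pole a set g(ρ) = (ρ - a)*f(ρ) = [(2/5 - ρ/31)/(ρ**2 + 9*ρ/11 + 5/2)] / (ρ - a').
Simple pole: residue = g(a) at a = (-3/8) + ((1/8)*sqrt(23))*i, which is (-27544/2340655) - ((390280/10767013)*sqrt(23))*i.
List the singular points by increasing real part (a conjugate pair: the negative imaginary part first).


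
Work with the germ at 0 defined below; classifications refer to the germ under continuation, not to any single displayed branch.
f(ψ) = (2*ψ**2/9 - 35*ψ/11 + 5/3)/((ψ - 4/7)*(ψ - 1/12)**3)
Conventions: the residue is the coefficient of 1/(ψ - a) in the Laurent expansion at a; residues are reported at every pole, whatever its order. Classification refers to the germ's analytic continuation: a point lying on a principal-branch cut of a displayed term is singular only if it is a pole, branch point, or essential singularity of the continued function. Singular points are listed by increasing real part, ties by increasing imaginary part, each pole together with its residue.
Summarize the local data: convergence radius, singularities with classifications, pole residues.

Radius of convergence at 0: 1/12.
At 1/12: a pole of order 3; residue 514752/758131.
At 4/7: a pole of order 1; residue -514752/758131.

Denominator factor (ψ - 1/12)^3: pole of order 3 at 1/12, modulus 1/12.
Denominator factor (ψ - 4/7): pole of order 1 at 4/7, modulus 4/7.
The radius of convergence is the smallest modulus among the singular points: 1/12.
At the order-3 pole 1/12 set g(ψ) = (ψ - (1/12))^3*f(ψ) = (2*ψ**2/9 - 35*ψ/11 + 5/3)/(ψ - 4/7).
Order-3 pole: residue = g''(a)/2; g''(1/12) = 1029504/758131, so the residue is 514752/758131.
At the order-1 pole 4/7 set g(ψ) = (ψ - (4/7))*f(ψ) = (2*ψ**2/9 - 35*ψ/11 + 5/3)/(ψ - 1/12)**3.
Simple pole: residue = g(a) at a = 4/7, which is -514752/758131.
List the singular points by increasing real part (a conjugate pair: the negative imaginary part first).


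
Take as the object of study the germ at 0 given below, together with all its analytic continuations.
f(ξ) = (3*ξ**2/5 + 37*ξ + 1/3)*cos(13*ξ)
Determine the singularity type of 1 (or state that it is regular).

There is no denominator, hence no pole anywhere.
The factor cos(13*ξ) is entire.
So the germ continues analytically to 1.

The point is a regular point.


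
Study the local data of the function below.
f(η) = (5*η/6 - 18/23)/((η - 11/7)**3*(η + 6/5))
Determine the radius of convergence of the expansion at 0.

Denominator factor (η - 11/7)^3: pole of order 3 at 11/7, modulus 11/7.
Denominator factor (η + 6/5): pole of order 1 at -6/5, modulus 6/5.
The radius of convergence is the smallest modulus among the singular points: 6/5.

The radius of convergence is 6/5.


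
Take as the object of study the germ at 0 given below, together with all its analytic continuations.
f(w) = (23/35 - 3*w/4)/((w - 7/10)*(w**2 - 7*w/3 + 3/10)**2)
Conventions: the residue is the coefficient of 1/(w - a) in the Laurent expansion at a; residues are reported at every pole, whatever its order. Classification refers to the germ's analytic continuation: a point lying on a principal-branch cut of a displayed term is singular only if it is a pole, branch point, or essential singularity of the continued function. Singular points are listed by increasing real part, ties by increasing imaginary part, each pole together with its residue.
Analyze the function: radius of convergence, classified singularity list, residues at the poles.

Denominator factor (w**2 - 7*w/3 + 3/10)^2: discriminant 191/45, real irrational roots 7/6 + (1/30)*sqrt(955) and 7/6 - (1/30)*sqrt(955); poles of order 2, moduli 7/6 + (1/30)*sqrt(955) and 7/6 - (1/30)*sqrt(955).
Denominator factor (w - 7/10): pole of order 1 at 7/10, modulus 7/10.
The radius of convergence is the smallest modulus among the singular points: 7/6 - (1/30)*sqrt(955).
The factor w**2 - 7*w/3 + 3/10 splits as (w - a)(w - a') with a = 7/6 - (1/30)*sqrt(955), a' = 7/6 + (1/30)*sqrt(955). At the order-2 pole a set g(w) = (w - a)^2*f(w) = [(23/35 - 3*w/4)/(w - 7/10)] / (w - a')^2.
Order-2 pole: residue = g'(a); g'(7/6 - (1/30)*sqrt(955)) = -41625/448063 - (34811415/4670224658)*sqrt(955), so the residue is -41625/448063 - (34811415/4670224658)*sqrt(955).
At the order-1 pole 7/10 set g(w) = (w - (7/10))*f(w) = (23/35 - 3*w/4)/(w**2 - 7*w/3 + 3/10)**2.
Simple pole: residue = g(a) at a = 7/10, which is 83250/448063.
The factor w**2 - 7*w/3 + 3/10 splits as (w - a)(w - a') with a = 7/6 + (1/30)*sqrt(955), a' = 7/6 - (1/30)*sqrt(955). At the order-2 pole a set g(w) = (w - a)^2*f(w) = [(23/35 - 3*w/4)/(w - 7/10)] / (w - a')^2.
Order-2 pole: residue = g'(a); g'(7/6 + (1/30)*sqrt(955)) = -41625/448063 + (34811415/4670224658)*sqrt(955), so the residue is -41625/448063 + (34811415/4670224658)*sqrt(955).
List the singular points by increasing real part (a conjugate pair: the negative imaginary part first).

Radius of convergence at 0: 7/6 - (1/30)*sqrt(955).
At 7/6 - (1/30)*sqrt(955): a pole of order 2; residue -41625/448063 - (34811415/4670224658)*sqrt(955).
At 7/10: a pole of order 1; residue 83250/448063.
At 7/6 + (1/30)*sqrt(955): a pole of order 2; residue -41625/448063 + (34811415/4670224658)*sqrt(955).


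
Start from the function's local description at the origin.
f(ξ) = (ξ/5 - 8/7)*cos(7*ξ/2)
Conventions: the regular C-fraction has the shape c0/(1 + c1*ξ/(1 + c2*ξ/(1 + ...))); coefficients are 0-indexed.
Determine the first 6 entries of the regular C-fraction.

The regular C-fraction coefficients are [-8/7, 7/40, -1407/40, 35, 175/1206, 721/24120].

Taylor coefficients (expand at 0): a_0 = -8/7, a_1 = 1/5, a_2 = 7, a_3 = -49/40, a_4 = -343/48, a_5 = 2401/1920.
c0 = a_0 = -8/7. Peel one level at a time: if S = 1 + c*ξ/S' with S'(0) = 1, then c is the ξ-coefficient of S and S' = c*ξ/(S - 1).
S_1 = c0/f = 1 + (7/40)*ξ + (9849/1600)*ξ^2 + ...; c1 = 7/40.
S_2 = c1*ξ/(S_1 - 1) = 1 + (-1407/40)*ξ + (9849/8)*ξ^2 + ...; c2 = -1407/40.
S_3 = c2*ξ/(S_2 - 1) = 1 + (35)*ξ + (-6125/1206)*ξ^2 + ...; c3 = 35.
S_4 = c3*ξ/(S_3 - 1) = 1 + (175/1206)*ξ + (-25235/5817744)*ξ^2 + ...; c4 = 175/1206.
S_5 = c4*ξ/(S_4 - 1) = 1 + (721/24120)*ξ + ...; c5 = 721/24120.


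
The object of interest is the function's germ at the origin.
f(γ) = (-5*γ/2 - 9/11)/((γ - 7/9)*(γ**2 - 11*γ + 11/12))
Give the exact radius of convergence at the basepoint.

Denominator factor (γ - 7/9): pole of order 1 at 7/9, modulus 7/9.
Denominator factor (γ**2 - 11*γ + 11/12): discriminant 352/3, real irrational roots 11/2 + (2/3)*sqrt(66) and 11/2 - (2/3)*sqrt(66); poles of order 1, moduli 11/2 + (2/3)*sqrt(66) and 11/2 - (2/3)*sqrt(66).
The radius of convergence is the smallest modulus among the singular points: 11/2 - (2/3)*sqrt(66).

The radius of convergence is 11/2 - (2/3)*sqrt(66).


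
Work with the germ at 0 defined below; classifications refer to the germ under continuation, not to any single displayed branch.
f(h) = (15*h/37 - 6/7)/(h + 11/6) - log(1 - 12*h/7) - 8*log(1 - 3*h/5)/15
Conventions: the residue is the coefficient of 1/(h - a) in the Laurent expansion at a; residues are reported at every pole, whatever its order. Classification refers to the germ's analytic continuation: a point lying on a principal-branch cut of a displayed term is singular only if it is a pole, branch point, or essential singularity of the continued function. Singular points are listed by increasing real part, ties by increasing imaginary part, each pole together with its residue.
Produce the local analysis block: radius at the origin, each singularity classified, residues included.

Radius of convergence at 0: 7/12.
At -11/6: a pole of order 1; residue -829/518.
At 7/12: a logarithmic branch point.
At 5/3: a logarithmic branch point.

Denominator factor (h + 11/6): pole of order 1 at -11/6, modulus 11/6.
Branch term (-8/15)*log(1 - h/(5/3)): its argument vanishes at h = 5/3, a logarithmic branch point, modulus 5/3.
Branch term (-1)*log(1 - h/(7/12)): its argument vanishes at h = 7/12, a logarithmic branch point, modulus 7/12.
The radius of convergence is the smallest modulus among the singular points: 7/12.
The branch terms are analytic at -11/6 and contribute nothing to the residue; only the rational part matters.
At the order-1 pole -11/6 set g(h) = (h - (-11/6))*(rational part) = 15*h/37 - 6/7.
Simple pole: residue = g(a) at a = -11/6, which is -829/518.
List the singular points by increasing real part (a conjugate pair: the negative imaginary part first).


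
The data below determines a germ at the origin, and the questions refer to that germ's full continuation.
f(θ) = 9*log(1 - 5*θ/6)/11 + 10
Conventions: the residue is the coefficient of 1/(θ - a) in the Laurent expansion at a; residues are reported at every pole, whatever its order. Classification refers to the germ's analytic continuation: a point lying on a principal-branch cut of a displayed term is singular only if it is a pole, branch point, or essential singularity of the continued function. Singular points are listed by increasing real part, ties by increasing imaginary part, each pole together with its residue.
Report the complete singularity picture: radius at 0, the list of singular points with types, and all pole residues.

Branch term (9/11)*log(1 - θ/(6/5)): its argument vanishes at θ = 6/5, a logarithmic branch point, modulus 6/5.
The radius of convergence is the smallest modulus among the singular points: 6/5.

Radius of convergence at 0: 6/5.
At 6/5: a logarithmic branch point.


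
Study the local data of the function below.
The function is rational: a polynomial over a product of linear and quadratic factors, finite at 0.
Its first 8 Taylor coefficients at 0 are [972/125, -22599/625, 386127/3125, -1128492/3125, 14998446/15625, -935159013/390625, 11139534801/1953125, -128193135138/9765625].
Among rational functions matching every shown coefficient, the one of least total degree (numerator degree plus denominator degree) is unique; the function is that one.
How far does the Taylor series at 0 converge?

The radius of convergence is 5/9.

No rational of total degree below 5 reproduces all 8 coefficients; solving the [2/3] Pade equations on them gives f(μ) = (2*μ**2/3 + μ + 4/3)/(μ + 5/9)**3, whose expansion matches every shown term.
Denominator factor (μ + 5/9)^3: pole of order 3 at -5/9, modulus 5/9.
The radius of convergence is the smallest modulus among the singular points: 5/9.


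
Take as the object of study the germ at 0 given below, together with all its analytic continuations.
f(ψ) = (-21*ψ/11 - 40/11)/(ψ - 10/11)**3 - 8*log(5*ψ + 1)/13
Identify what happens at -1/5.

The term (-8/13)*log(1 - ψ/(-1/5)) has argument 1 - -1/5/(-1/5) = 0 at -1/5: a logarithmic (infinitely-sheeted) branch point; the remaining terms are analytic or single-valued there.

The point is a logarithmic branch point.


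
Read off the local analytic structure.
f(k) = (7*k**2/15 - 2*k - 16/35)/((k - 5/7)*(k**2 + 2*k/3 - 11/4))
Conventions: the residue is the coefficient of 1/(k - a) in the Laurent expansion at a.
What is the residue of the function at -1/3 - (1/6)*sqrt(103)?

The factor k**2 + 2*k/3 - 11/4 splits as (k - a)(k - a') with a = -1/3 - (1/6)*sqrt(103), a' = -1/3 + (1/6)*sqrt(103). At the order-1 pole a set g(k) = (k - a)*f(k) = [(7*k**2/15 - 2*k - 16/35)/(k - 5/7)] / (k - a').
Simple pole: residue = g(a) at a = -1/3 - (1/6)*sqrt(103), which is -7273/31110 + (130706/1602165)*sqrt(103).

The residue is -7273/31110 + (130706/1602165)*sqrt(103).
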